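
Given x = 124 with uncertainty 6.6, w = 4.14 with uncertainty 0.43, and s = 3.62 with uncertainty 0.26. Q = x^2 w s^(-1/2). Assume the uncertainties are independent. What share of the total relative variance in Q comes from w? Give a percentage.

46.1%

(δQ/Q)² = (2·δx/x)² + (1·δw/w)² + (−½·δs/s)²
  x term: (2×0.0532)² = 0.0113
  w term: (1×0.104)² = 0.0108
  s term: (-0.5×0.0718)² = 0.00129
Total = 0.0234. Share from w = 0.0108/0.0234 = 0.461.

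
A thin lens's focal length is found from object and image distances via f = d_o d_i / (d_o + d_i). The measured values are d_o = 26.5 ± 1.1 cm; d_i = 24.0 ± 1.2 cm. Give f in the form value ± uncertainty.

∂f/∂d_o = (d_i/(d_o+d_i))² = 0.226;  ∂f/∂d_i = (d_o/(d_o+d_i))² = 0.275
δf = √((∂f/∂d_o · δd_o)² + (∂f/∂d_i · δd_i)²) = √(0.0617 + 0.109) = 0.413 cm
f = 12.6 cm.

12.6 ± 0.413 cm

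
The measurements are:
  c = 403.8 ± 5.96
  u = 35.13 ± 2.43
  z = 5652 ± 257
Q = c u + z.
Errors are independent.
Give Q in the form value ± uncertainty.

19840 ± 1040

Let p = c·u = 14190. δp/p = √((1·δc/c)² + (1·δu/u)²) = √(0.000218 + 0.00478) = 0.0707, so δp = 1000.
Q = p + z: δQ = √(δp² + δz²) = √(1.01e+06 + 66000) = 1040
Q = 19840.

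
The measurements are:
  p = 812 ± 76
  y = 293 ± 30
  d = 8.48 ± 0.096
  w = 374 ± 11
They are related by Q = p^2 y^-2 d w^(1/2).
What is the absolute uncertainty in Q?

Since Q is a product/quotient, work with relative uncertainties:
  (2·δp/p)² = (2×0.0936)² = 0.0350;  (-2·δy/y)² = (-2×0.102)² = 0.0419;  (1·δd/d)² = (1×0.0113)² = 0.000128;  (½·δw/w)² = (0.5×0.0294)² = 0.000216
δQ/Q = √(0.0773) = 0.278
Q = 1260, so δQ = 0.278 × 1260 = 350.

350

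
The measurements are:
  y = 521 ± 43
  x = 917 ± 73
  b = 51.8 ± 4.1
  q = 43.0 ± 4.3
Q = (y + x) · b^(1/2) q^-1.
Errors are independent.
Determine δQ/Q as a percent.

12.3%

Let u = y + x = 1440. δu = √(δy² + δx²) = √(1850 + 5330) = 84.7, so δu/u = 0.0589.
Q is then a monomial in u, b, q:
δQ/Q = √((δu/u)² + (½·δb/b)² + (-1·δq/q)²) = √(0.00347 + 0.00157 + 0.0100) = 0.123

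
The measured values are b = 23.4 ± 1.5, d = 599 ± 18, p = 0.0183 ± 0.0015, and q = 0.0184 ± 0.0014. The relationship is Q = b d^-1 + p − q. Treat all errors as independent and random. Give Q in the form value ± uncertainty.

0.0390 ± 0.00344

Let w = b·d^-1 = 0.0391. δw/w = √((1·δb/b)² + (-1·δd/d)²) = √(0.00411 + 0.000903) = 0.0708, so δw = 0.00277.
Q = w + p − q: δQ = √(δw² + δp² + δq²) = √(7.65e-06 + 2.25e-06 + 1.96e-06) = 0.00344
Q = 0.0390.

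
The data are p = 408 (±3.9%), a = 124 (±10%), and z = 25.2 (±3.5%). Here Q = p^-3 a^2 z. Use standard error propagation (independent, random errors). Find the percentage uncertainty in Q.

23.4%

Since Q is a product/quotient, work with relative uncertainties:
  (-3·δp/p)² = (-3×0.0390)² = 0.0137;  (2·δa/a)² = (2×0.100)² = 0.0400;  (1·δz/z)² = (1×0.0350)² = 0.00123
δQ/Q = √(0.0549) = 0.234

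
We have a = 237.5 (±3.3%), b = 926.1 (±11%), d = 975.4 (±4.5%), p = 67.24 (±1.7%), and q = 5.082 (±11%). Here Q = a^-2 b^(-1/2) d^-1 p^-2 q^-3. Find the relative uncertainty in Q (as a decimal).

Relative error in a monomial: (δQ/Q)² = Σ (nᵢ · δxᵢ/xᵢ)².
  (-2·δa/a)² = (-2×0.0330)² = 0.00436;  (−½·δb/b)² = (-0.5×0.110)² = 0.00302;  (-1·δd/d)² = (-1×0.0450)² = 0.00202;  (-2·δp/p)² = (-2×0.0170)² = 0.00116;  (-3·δq/q)² = (-3×0.110)² = 0.109
δQ/Q = √(0.119) = 0.346

0.346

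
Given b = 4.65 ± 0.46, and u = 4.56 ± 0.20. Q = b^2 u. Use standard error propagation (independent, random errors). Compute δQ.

Since Q is a product/quotient, work with relative uncertainties:
  (2·δb/b)² = (2×0.0989)² = 0.0391;  (1·δu/u)² = (1×0.0439)² = 0.00192
δQ/Q = √(0.0411) = 0.203
Q = 98.6, so δQ = 0.203 × 98.6 = 20.0.

20.0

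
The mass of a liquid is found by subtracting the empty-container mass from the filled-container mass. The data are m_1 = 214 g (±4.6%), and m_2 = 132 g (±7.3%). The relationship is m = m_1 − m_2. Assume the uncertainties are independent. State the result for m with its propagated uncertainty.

82.0 ± 13.8 g

Absolute uncertainties add in quadrature for a linear combination:
  (δm_1)² = 96.9;  (δm_2)² = 92.9
δm = √(190) = 13.8 g
m = 82.0 g.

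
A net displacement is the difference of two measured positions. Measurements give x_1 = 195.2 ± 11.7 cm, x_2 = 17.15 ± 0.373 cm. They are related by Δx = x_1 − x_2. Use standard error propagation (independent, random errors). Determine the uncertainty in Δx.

Sums and differences: (δΔx)² = Σ (cᵢ δxᵢ)².
  (δx_1)² = 137;  (δx_2)² = 0.139
δΔx = √(137) = 11.7 cm

11.7 cm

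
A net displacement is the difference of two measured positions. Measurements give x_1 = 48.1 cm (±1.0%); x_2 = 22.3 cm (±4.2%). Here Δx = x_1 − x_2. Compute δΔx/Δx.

Absolute uncertainties add in quadrature for a linear combination:
  (δx_1)² = 0.231;  (δx_2)² = 0.877
δΔx = √(1.11) = 1.05 cm
Δx = 25.8 cm, so δΔx/Δx = 1.05/25.8 = 0.0408.

0.0408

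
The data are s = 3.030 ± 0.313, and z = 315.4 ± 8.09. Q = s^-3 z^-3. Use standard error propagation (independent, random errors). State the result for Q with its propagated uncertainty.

(1.146 ± 0.366) × 10^-9

Relative error in a monomial: (δQ/Q)² = Σ (nᵢ · δxᵢ/xᵢ)².
  (-3·δs/s)² = (-3×0.103)² = 0.0960;  (-3·δz/z)² = (-3×0.0256)² = 0.00592
δQ/Q = √(0.102) = 0.319
Q = 1.146e-09, so δQ = 0.319 × 1.146e-09 = 3.66e-10.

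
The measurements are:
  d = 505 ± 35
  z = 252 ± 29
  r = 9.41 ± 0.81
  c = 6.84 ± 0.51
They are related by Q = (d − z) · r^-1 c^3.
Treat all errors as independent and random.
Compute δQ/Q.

0.300

Let u = d − z = 253. δu = √(δd² + δz²) = √(1220 + 841) = 45.5, so δu/u = 0.180.
Q is then a monomial in u, r, c:
δQ/Q = √((δu/u)² + (-1·δr/r)² + (3·δc/c)²) = √(0.0323 + 0.00741 + 0.0500) = 0.300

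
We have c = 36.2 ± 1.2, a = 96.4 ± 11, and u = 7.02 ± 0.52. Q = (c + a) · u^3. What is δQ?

10900

Let w = c + a = 133. δw = √(δc² + δa²) = √(1.44 + 121) = 11.1, so δw/w = 0.0834.
Q is then a monomial in w, u:
δQ/Q = √((δw/w)² + (3·δu/u)²) = √(0.00696 + 0.0494) = 0.237
Q = 45900, so δQ = 0.237 × 45900 = 10900.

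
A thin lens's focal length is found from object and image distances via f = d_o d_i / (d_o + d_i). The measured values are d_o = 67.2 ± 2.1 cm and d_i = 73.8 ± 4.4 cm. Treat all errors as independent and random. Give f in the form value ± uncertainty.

∂f/∂d_o = (d_i/(d_o+d_i))² = 0.274;  ∂f/∂d_i = (d_o/(d_o+d_i))² = 0.227
δf = √((∂f/∂d_o · δd_o)² + (∂f/∂d_i · δd_i)²) = √(0.331 + 0.999) = 1.15 cm
f = 35.2 cm.

35.2 ± 1.15 cm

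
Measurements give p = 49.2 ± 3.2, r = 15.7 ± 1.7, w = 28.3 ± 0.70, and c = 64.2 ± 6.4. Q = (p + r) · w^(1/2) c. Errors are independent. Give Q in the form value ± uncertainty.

22200 ± 2550

Let u = p + r = 64.9. δu = √(δp² + δr²) = √(10.2 + 2.89) = 3.62, so δu/u = 0.0558.
Q is then a monomial in u, w, c:
δQ/Q = √((δu/u)² + (½·δw/w)² + (1·δc/c)²) = √(0.00312 + 0.000153 + 0.00994) = 0.115
Q = 22200, so δQ = 0.115 × 22200 = 2550.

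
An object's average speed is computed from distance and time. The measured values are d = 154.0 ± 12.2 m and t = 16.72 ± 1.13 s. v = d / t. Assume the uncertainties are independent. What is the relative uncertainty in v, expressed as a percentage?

10.4%

Relative error in a monomial: (δv/v)² = Σ (nᵢ · δxᵢ/xᵢ)².
  (1·δd/d)² = (1×0.0792)² = 0.00628;  (-1·δt/t)² = (-1×0.0676)² = 0.00457
δv/v = √(0.0108) = 0.104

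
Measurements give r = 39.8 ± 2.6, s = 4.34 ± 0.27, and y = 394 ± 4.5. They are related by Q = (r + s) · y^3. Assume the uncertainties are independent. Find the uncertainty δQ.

1.85e+08

Let u = r + s = 44.1. δu = √(δr² + δs²) = √(6.76 + 0.0729) = 2.61, so δu/u = 0.0592.
Q is then a monomial in u, y:
δQ/Q = √((δu/u)² + (3·δy/y)²) = √(0.00351 + 0.00117) = 0.0684
Q = 2.7e+09, so δQ = 0.0684 × 2.7e+09 = 1.85e+08.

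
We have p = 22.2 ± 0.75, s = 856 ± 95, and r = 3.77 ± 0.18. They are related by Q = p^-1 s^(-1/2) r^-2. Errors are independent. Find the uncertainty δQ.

1.25e-05

Each factor contributes (exponent × relative error)² to (δQ/Q)²:
  (-1·δp/p)² = (-1×0.0338)² = 0.00114;  (−½·δs/s)² = (-0.5×0.111)² = 0.00308;  (-2·δr/r)² = (-2×0.0477)² = 0.00912
δQ/Q = √(0.0133) = 0.115
Q = 0.000108, so δQ = 0.115 × 0.000108 = 1.25e-05.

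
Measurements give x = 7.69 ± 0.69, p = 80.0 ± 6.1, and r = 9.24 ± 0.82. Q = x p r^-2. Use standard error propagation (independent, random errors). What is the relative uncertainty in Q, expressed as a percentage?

Since Q is a product/quotient, work with relative uncertainties:
  (1·δx/x)² = (1×0.0897)² = 0.00805;  (1·δp/p)² = (1×0.0762)² = 0.00581;  (-2·δr/r)² = (-2×0.0887)² = 0.0315
δQ/Q = √(0.0454) = 0.213

21.3%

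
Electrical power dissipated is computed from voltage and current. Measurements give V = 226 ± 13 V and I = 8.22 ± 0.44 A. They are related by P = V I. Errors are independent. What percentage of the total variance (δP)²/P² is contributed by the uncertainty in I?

46.4%

(δP/P)² = (1·δV/V)² + (1·δI/I)²
  V term: (1×0.0575)² = 0.00331
  I term: (1×0.0535)² = 0.00287
Total = 0.00617. Share from I = 0.00287/0.00617 = 0.464.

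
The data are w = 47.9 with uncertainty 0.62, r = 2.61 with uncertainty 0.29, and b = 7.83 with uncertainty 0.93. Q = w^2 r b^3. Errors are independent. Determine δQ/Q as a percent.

37.4%

Products/powers → add relative errors in quadrature, weighted by exponent:
  (2·δw/w)² = (2×0.0129)² = 0.000670;  (1·δr/r)² = (1×0.111)² = 0.0123;  (3·δb/b)² = (3×0.119)² = 0.127
δQ/Q = √(0.140) = 0.374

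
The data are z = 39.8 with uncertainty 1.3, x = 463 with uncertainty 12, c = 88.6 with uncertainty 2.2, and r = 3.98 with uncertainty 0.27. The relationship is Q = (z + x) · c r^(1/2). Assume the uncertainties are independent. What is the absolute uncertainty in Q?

4300

Let u = z + x = 503. δu = √(δz² + δx²) = √(1.69 + 144) = 12.1, so δu/u = 0.0240.
Q is then a monomial in u, c, r:
δQ/Q = √((δu/u)² + (1·δc/c)² + (½·δr/r)²) = √(0.000576 + 0.000617 + 0.00115) = 0.0484
Q = 88900, so δQ = 0.0484 × 88900 = 4300.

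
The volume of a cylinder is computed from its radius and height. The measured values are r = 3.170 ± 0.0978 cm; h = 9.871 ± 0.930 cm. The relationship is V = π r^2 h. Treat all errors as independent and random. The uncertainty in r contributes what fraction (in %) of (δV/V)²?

(δV/V)² = (2·δr/r)² + (1·δh/h)²
  r term: (2×0.0309)² = 0.00381
  h term: (1×0.0942)² = 0.00888
Total = 0.0127. Share from r = 0.00381/0.0127 = 0.300.

30.0%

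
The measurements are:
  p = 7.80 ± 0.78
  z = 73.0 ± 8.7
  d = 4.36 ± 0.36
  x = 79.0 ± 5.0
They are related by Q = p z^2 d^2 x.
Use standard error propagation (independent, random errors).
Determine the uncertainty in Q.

Products/powers → add relative errors in quadrature, weighted by exponent:
  (1·δp/p)² = (1×0.100)² = 0.0100;  (2·δz/z)² = (2×0.119)² = 0.0568;  (2·δd/d)² = (2×0.0826)² = 0.0273;  (1·δx/x)² = (1×0.0633)² = 0.00401
δQ/Q = √(0.0981) = 0.313
Q = 6.24e+07, so δQ = 0.313 × 6.24e+07 = 1.96e+07.

1.96e+07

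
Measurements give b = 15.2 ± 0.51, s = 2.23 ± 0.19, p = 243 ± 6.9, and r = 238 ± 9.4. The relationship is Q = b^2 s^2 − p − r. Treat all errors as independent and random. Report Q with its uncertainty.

Let w = b^2·s^2 = 1150. δw/w = √((2·δb/b)² + (2·δs/s)²) = √(0.00450 + 0.0290) = 0.183, so δw = 210.
Q = w − p − r: δQ = √(δw² + δp² + δr²) = √(44300 + 47.6 + 88.4) = 211
Q = 668.

668 ± 211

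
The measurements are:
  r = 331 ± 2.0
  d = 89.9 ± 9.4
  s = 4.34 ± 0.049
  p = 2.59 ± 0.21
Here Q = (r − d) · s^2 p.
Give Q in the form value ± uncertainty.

11800 ± 1100

Let u = r − d = 241. δu = √(δr² + δd²) = √(4.00 + 88.4) = 9.61, so δu/u = 0.0399.
Q is then a monomial in u, s, p:
δQ/Q = √((δu/u)² + (2·δs/s)² + (1·δp/p)²) = √(0.00159 + 0.000510 + 0.00657) = 0.0931
Q = 11800, so δQ = 0.0931 × 11800 = 1100.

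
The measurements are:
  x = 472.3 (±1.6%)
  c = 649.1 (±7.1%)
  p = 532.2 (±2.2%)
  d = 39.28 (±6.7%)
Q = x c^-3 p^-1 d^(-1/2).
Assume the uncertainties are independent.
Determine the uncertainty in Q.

Since Q is a product/quotient, work with relative uncertainties:
  (1·δx/x)² = (1×0.0160)² = 0.000256;  (-3·δc/c)² = (-3×0.0710)² = 0.0454;  (-1·δp/p)² = (-1×0.0220)² = 0.000484;  (−½·δd/d)² = (-0.5×0.0670)² = 0.00112
δQ/Q = √(0.0472) = 0.217
Q = 5.178e-10, so δQ = 0.217 × 5.178e-10 = 1.13e-10.

1.13e-10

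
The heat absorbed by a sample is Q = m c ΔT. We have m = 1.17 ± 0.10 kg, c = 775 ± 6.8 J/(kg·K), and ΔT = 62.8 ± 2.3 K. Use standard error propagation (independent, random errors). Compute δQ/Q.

0.0934

Products/powers → add relative errors in quadrature, weighted by exponent:
  (1·δm/m)² = (1×0.0855)² = 0.00731;  (1·δc/c)² = (1×0.00877)² = 7.7e-05;  (1·δΔT/ΔT)² = (1×0.0366)² = 0.00134
δQ/Q = √(0.00872) = 0.0934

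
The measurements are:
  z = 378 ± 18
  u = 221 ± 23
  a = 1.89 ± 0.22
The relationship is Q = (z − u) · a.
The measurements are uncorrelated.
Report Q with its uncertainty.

Let w = z − u = 157. δw = √(δz² + δu²) = √(324 + 529) = 29.2, so δw/w = 0.186.
Q is then a monomial in w, a:
δQ/Q = √((δw/w)² + (1·δa/a)²) = √(0.0346 + 0.0135) = 0.219
Q = 297, so δQ = 0.219 × 297 = 65.1.

297 ± 65.1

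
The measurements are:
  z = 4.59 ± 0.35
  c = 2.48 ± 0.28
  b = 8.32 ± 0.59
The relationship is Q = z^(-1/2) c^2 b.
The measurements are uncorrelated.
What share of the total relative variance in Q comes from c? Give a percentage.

88.7%

(δQ/Q)² = (−½·δz/z)² + (2·δc/c)² + (1·δb/b)²
  z term: (-0.5×0.0763)² = 0.00145
  c term: (2×0.113)² = 0.0510
  b term: (1×0.0709)² = 0.00503
Total = 0.0575. Share from c = 0.0510/0.0575 = 0.887.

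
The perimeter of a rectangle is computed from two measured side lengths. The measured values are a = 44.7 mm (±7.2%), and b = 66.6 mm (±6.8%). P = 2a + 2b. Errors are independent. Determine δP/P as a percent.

4.99%

Absolute uncertainties add in quadrature for a linear combination:
  (2·δa)² = 41.4;  (2·δb)² = 82.0
δP = √(123) = 11.1 mm
P = 223 mm, so δP/P = 11.1/223 = 0.0499.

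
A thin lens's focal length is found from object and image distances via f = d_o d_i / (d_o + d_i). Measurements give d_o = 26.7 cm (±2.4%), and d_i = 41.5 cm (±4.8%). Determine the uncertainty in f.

∂f/∂d_o = (d_i/(d_o+d_i))² = 0.370;  ∂f/∂d_i = (d_o/(d_o+d_i))² = 0.153
δf = √((∂f/∂d_o · δd_o)² + (∂f/∂d_i · δd_i)²) = √(0.0563 + 0.0932) = 0.387 cm

0.387 cm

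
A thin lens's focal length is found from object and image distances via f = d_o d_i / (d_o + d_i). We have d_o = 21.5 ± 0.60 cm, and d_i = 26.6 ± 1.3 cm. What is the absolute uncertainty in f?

∂f/∂d_o = (d_i/(d_o+d_i))² = 0.306;  ∂f/∂d_i = (d_o/(d_o+d_i))² = 0.200
δf = √((∂f/∂d_o · δd_o)² + (∂f/∂d_i · δd_i)²) = √(0.0337 + 0.0675) = 0.318 cm

0.318 cm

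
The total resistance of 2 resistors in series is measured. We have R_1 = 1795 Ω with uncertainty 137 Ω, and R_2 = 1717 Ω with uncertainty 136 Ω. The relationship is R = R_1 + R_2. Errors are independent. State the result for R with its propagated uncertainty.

Absolute uncertainties add in quadrature for a linear combination:
  (δR_1)² = 18800;  (δR_2)² = 18500
δR = √(37300) = 193 Ω
R = 3512 Ω.

3512 ± 193 Ω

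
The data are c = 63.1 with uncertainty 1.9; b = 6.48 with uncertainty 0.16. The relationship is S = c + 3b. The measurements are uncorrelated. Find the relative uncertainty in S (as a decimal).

0.0237

S is a linear combination, so absolute uncertainties add in quadrature:
  (δc)² = 3.61;  (3·δb)² = 0.230
δS = √(3.84) = 1.96
S = 82.5, so δS/S = 1.96/82.5 = 0.0237.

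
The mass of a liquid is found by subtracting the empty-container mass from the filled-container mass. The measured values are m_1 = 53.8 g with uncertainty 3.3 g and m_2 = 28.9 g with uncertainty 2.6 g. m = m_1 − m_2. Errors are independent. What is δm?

m is a linear combination, so absolute uncertainties add in quadrature:
  (δm_1)² = 10.9;  (δm_2)² = 6.76
δm = √(17.6) = 4.20 g

4.20 g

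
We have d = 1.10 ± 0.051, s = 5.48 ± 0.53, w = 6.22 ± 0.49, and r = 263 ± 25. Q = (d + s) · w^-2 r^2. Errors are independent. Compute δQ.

Let u = d + s = 6.58. δu = √(δd² + δs²) = √(0.00260 + 0.281) = 0.532, so δu/u = 0.0809.
Q is then a monomial in u, w, r:
δQ/Q = √((δu/u)² + (-2·δw/w)² + (2·δr/r)²) = √(0.00655 + 0.0248 + 0.0361) = 0.260
Q = 11800, so δQ = 0.260 × 11800 = 3060.

3060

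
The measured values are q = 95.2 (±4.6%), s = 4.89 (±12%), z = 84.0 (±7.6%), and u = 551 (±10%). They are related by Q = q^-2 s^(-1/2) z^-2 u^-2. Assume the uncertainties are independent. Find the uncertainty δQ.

6.39e-15

Q is a product of powers, so relative uncertainties combine in quadrature:
  (-2·δq/q)² = (-2×0.0460)² = 0.00846;  (−½·δs/s)² = (-0.5×0.120)² = 0.00360;  (-2·δz/z)² = (-2×0.0760)² = 0.0231;  (-2·δu/u)² = (-2×0.100)² = 0.0400
δQ/Q = √(0.0752) = 0.274
Q = 2.33e-14, so δQ = 0.274 × 2.33e-14 = 6.39e-15.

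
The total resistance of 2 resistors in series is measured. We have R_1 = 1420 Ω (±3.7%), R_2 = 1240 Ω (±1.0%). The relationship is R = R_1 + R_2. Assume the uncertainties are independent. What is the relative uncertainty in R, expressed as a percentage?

Sums and differences: (δR)² = Σ (cᵢ δxᵢ)².
  (δR_1)² = 2760;  (δR_2)² = 154
δR = √(2910) = 54.0 Ω
R = 2660 Ω, so δR/R = 54.0/2660 = 0.0203.

2.03%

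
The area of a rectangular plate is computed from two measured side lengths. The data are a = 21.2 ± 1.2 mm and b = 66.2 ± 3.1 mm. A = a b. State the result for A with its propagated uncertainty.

Each factor contributes (exponent × relative error)² to (δA/A)²:
  (1·δa/a)² = (1×0.0566)² = 0.00320;  (1·δb/b)² = (1×0.0468)² = 0.00219
δA/A = √(0.00540) = 0.0735
A = 1400 mm^2, so δA = 0.0735 × 1400 = 103 mm^2.

1400 ± 103 mm^2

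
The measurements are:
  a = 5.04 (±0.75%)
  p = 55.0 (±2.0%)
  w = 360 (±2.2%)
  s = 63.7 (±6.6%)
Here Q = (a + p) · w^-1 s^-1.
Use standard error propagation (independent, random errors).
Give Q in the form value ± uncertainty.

0.00262 ± 0.000188

Let u = a + p = 60.0. δu = √(δa² + δp²) = √(0.00143 + 1.21) = 1.10, so δu/u = 0.0183.
Q is then a monomial in u, w, s:
δQ/Q = √((δu/u)² + (-1·δw/w)² + (-1·δs/s)²) = √(0.000336 + 0.000484 + 0.00436) = 0.0719
Q = 0.00262, so δQ = 0.0719 × 0.00262 = 0.000188.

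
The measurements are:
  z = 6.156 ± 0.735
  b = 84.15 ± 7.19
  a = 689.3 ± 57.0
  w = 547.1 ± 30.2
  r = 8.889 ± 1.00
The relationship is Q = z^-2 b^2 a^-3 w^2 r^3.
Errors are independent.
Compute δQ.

Products/powers → add relative errors in quadrature, weighted by exponent:
  (-2·δz/z)² = (-2×0.119)² = 0.0570;  (2·δb/b)² = (2×0.0854)² = 0.0292;  (-3·δa/a)² = (-3×0.0827)² = 0.0615;  (2·δw/w)² = (2×0.0552)² = 0.0122;  (3·δr/r)² = (3×0.112)² = 0.114
δQ/Q = √(0.274) = 0.523
Q = 119.9, so δQ = 0.523 × 119.9 = 62.8.

62.8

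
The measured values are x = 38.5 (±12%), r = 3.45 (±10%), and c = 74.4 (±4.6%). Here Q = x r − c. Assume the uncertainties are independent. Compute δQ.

Let p = x·r = 133. δp/p = √((1·δx/x)² + (1·δr/r)²) = √(0.0144 + 0.0100) = 0.156, so δp = 20.7.
Q = p − c: δQ = √(δp² + δc²) = √(430 + 11.7) = 21.0

21.0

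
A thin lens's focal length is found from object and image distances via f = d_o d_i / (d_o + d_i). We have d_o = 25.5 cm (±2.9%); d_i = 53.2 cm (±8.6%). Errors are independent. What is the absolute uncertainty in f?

∂f/∂d_o = (d_i/(d_o+d_i))² = 0.457;  ∂f/∂d_i = (d_o/(d_o+d_i))² = 0.105
δf = √((∂f/∂d_o · δd_o)² + (∂f/∂d_i · δd_i)²) = √(0.114 + 0.231) = 0.587 cm

0.587 cm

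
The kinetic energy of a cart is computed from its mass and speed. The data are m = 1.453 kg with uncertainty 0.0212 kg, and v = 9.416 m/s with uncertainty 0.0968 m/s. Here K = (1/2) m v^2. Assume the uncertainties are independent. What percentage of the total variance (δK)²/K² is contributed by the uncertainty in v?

(δK/K)² = (1·δm/m)² + (2·δv/v)²
  m term: (1×0.0146)² = 0.000213
  v term: (2×0.0103)² = 0.000423
Total = 0.000636. Share from v = 0.000423/0.000636 = 0.665.

66.5%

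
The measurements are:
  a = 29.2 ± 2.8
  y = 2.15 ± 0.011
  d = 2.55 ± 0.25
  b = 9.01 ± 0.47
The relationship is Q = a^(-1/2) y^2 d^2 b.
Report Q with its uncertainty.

50.1 ± 10.5

For a monomial Q ∝ a^(-1/2), y^2, d^2, b, fractional errors add in quadrature:
  (−½·δa/a)² = (-0.5×0.0959)² = 0.00230;  (2·δy/y)² = (2×0.00512)² = 0.000105;  (2·δd/d)² = (2×0.0980)² = 0.0384;  (1·δb/b)² = (1×0.0522)² = 0.00272
δQ/Q = √(0.0436) = 0.209
Q = 50.1, so δQ = 0.209 × 50.1 = 10.5.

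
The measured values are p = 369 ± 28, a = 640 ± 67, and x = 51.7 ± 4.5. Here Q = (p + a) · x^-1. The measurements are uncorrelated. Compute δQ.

Let u = p + a = 1010. δu = √(δp² + δa²) = √(784 + 4490) = 72.6, so δu/u = 0.0720.
Q is then a monomial in u, x:
δQ/Q = √((δu/u)² + (-1·δx/x)²) = √(0.00518 + 0.00758) = 0.113
Q = 19.5, so δQ = 0.113 × 19.5 = 2.20.

2.20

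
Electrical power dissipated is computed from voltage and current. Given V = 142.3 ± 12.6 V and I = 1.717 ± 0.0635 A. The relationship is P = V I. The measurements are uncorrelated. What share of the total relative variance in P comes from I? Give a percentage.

14.9%

(δP/P)² = (1·δV/V)² + (1·δI/I)²
  V term: (1×0.0885)² = 0.00784
  I term: (1×0.0370)² = 0.00137
Total = 0.00921. Share from I = 0.00137/0.00921 = 0.149.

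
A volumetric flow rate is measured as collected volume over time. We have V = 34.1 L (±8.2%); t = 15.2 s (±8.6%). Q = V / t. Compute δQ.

Q is a product of powers, so relative uncertainties combine in quadrature:
  (1·δV/V)² = (1×0.0820)² = 0.00672;  (-1·δt/t)² = (-1×0.0860)² = 0.00740
δQ/Q = √(0.0141) = 0.119
Q = 2.24 L/s, so δQ = 0.119 × 2.24 = 0.267 L/s.

0.267 L/s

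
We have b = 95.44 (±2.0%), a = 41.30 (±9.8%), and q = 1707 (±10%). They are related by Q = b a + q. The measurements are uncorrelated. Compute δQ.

430

Let p = b·a = 3942. δp/p = √((1·δb/b)² + (1·δa/a)²) = √(0.000400 + 0.00960) = 0.100, so δp = 394.
Q = p + q: δQ = √(δp² + δq²) = √(1.55e+05 + 29100) = 430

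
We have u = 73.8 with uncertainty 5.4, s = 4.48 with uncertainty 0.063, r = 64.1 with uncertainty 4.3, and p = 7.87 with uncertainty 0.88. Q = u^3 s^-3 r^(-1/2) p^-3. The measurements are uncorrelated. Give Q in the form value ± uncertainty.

Q is a product of powers, so relative uncertainties combine in quadrature:
  (3·δu/u)² = (3×0.0732)² = 0.0482;  (-3·δs/s)² = (-3×0.0141)² = 0.00178;  (−½·δr/r)² = (-0.5×0.0671)² = 0.00113;  (-3·δp/p)² = (-3×0.112)² = 0.113
δQ/Q = √(0.164) = 0.404
Q = 1.15, so δQ = 0.404 × 1.15 = 0.463.

1.15 ± 0.463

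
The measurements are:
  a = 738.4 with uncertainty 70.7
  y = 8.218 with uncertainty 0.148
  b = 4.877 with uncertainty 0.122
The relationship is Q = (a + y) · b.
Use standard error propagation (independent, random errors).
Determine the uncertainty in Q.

357

Let u = a + y = 746.6. δu = √(δa² + δy²) = √(5000 + 0.0219) = 70.7, so δu/u = 0.0947.
Q is then a monomial in u, b:
δQ/Q = √((δu/u)² + (1·δb/b)²) = √(0.00897 + 0.000626) = 0.0979
Q = 3641, so δQ = 0.0979 × 3641 = 357.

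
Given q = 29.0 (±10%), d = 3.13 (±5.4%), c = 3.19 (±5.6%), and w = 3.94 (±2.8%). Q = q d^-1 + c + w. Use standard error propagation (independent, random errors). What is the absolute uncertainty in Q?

1.07

Let p = q·d^-1 = 9.27. δp/p = √((1·δq/q)² + (-1·δd/d)²) = √(0.0100 + 0.00292) = 0.114, so δp = 1.05.
Q = p + c + w: δQ = √(δp² + δc² + δw²) = √(1.11 + 0.0319 + 0.0122) = 1.07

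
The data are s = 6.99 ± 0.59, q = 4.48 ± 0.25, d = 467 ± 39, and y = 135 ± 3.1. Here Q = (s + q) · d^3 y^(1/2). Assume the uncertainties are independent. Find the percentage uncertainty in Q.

Let u = s + q = 11.5. δu = √(δs² + δq²) = √(0.348 + 0.0625) = 0.641, so δu/u = 0.0559.
Q is then a monomial in u, d, y:
δQ/Q = √((δu/u)² + (3·δd/d)² + (½·δy/y)²) = √(0.00312 + 0.0628 + 0.000132) = 0.257

25.7%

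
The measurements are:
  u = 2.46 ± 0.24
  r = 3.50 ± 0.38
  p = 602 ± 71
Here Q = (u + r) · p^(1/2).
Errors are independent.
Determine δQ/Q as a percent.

Let w = u + r = 5.96. δw = √(δu² + δr²) = √(0.0576 + 0.144) = 0.449, so δw/w = 0.0754.
Q is then a monomial in w, p:
δQ/Q = √((δw/w)² + (½·δp/p)²) = √(0.00569 + 0.00348) = 0.0957

9.57%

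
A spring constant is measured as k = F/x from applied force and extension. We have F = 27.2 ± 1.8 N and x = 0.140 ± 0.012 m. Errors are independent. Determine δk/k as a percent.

Since k is a product/quotient, work with relative uncertainties:
  (1·δF/F)² = (1×0.0662)² = 0.00438;  (-1·δx/x)² = (-1×0.0857)² = 0.00735
δk/k = √(0.0117) = 0.108

10.8%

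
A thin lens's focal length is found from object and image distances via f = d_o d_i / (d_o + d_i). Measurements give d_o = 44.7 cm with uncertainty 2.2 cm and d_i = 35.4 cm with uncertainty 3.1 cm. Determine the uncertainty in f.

1.06 cm

∂f/∂d_o = (d_i/(d_o+d_i))² = 0.195;  ∂f/∂d_i = (d_o/(d_o+d_i))² = 0.311
δf = √((∂f/∂d_o · δd_o)² + (∂f/∂d_i · δd_i)²) = √(0.185 + 0.932) = 1.06 cm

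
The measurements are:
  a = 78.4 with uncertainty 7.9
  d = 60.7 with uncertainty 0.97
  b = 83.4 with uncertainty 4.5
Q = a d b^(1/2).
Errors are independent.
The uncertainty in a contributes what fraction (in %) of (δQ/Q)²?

(δQ/Q)² = (1·δa/a)² + (1·δd/d)² + (½·δb/b)²
  a term: (1×0.101)² = 0.0102
  d term: (1×0.0160)² = 0.000255
  b term: (0.5×0.0540)² = 0.000728
Total = 0.0111. Share from a = 0.0102/0.0111 = 0.912.

91.2%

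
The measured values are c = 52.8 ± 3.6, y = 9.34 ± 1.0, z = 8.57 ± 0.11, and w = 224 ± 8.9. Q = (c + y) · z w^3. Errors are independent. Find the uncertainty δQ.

Let u = c + y = 62.1. δu = √(δc² + δy²) = √(13.0 + 1.00) = 3.74, so δu/u = 0.0601.
Q is then a monomial in u, z, w:
δQ/Q = √((δu/u)² + (1·δz/z)² + (3·δw/w)²) = √(0.00362 + 0.000165 + 0.0142) = 0.134
Q = 5.99e+09, so δQ = 0.134 × 5.99e+09 = 8.03e+08.

8.03e+08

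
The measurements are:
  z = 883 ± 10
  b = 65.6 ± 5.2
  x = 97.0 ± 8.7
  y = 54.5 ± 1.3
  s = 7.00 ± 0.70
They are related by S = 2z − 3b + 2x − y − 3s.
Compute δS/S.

0.0183

Each term contributes (cᵢ δxᵢ)² to (δS)²:
  (2·δz)² = 400;  (3·δb)² = 243;  (2·δx)² = 303;  (δy)² = 1.69;  (3·δs)² = 4.41
δS = √(952) = 30.9
S = 1690, so δS/S = 30.9/1690 = 0.0183.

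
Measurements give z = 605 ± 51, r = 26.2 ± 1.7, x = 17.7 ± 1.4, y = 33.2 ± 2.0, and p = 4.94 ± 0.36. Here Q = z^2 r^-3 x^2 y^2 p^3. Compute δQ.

3.32e+08

For a monomial Q ∝ z^2, r^-3, x^2, y^2, p^3, fractional errors add in quadrature:
  (2·δz/z)² = (2×0.0843)² = 0.0284;  (-3·δr/r)² = (-3×0.0649)² = 0.0379;  (2·δx/x)² = (2×0.0791)² = 0.0250;  (2·δy/y)² = (2×0.0602)² = 0.0145;  (3·δp/p)² = (3×0.0729)² = 0.0478
δQ/Q = √(0.154) = 0.392
Q = 8.47e+08, so δQ = 0.392 × 8.47e+08 = 3.32e+08.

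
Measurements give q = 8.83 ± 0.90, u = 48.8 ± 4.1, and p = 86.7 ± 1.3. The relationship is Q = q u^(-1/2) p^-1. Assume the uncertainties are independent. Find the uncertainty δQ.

Q is a product of powers, so relative uncertainties combine in quadrature:
  (1·δq/q)² = (1×0.102)² = 0.0104;  (−½·δu/u)² = (-0.5×0.0840)² = 0.00176;  (-1·δp/p)² = (-1×0.0150)² = 0.000225
δQ/Q = √(0.0124) = 0.111
Q = 0.0146, so δQ = 0.111 × 0.0146 = 0.00162.

0.00162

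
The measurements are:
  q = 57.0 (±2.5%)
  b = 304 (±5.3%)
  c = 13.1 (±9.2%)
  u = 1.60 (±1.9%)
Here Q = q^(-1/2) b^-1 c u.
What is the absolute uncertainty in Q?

0.000992

Each factor contributes (exponent × relative error)² to (δQ/Q)²:
  (−½·δq/q)² = (-0.5×0.0250)² = 0.000156;  (-1·δb/b)² = (-1×0.0530)² = 0.00281;  (1·δc/c)² = (1×0.0920)² = 0.00846;  (1·δu/u)² = (1×0.0190)² = 0.000361
δQ/Q = √(0.0118) = 0.109
Q = 0.00913, so δQ = 0.109 × 0.00913 = 0.000992.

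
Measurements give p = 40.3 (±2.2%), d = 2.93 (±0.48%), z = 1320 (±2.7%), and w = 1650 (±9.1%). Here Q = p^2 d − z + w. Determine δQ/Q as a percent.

5.13%

Let h = p^2·d = 4760. δh/h = √((2·δp/p)² + (1·δd/d)²) = √(0.00194 + 2.3e-05) = 0.0443, so δh = 211.
Q = h − z + w: δQ = √(δh² + δz² + δw²) = √(44400 + 1270 + 22500) = 261
Q = 5090, so δQ/Q = 261/5090 = 0.0513.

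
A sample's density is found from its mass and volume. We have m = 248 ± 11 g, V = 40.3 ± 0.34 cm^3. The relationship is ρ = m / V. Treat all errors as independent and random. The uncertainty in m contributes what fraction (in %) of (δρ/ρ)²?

(δρ/ρ)² = (1·δm/m)² + (-1·δV/V)²
  m term: (1×0.0444)² = 0.00197
  V term: (-1×0.00844)² = 7.12e-05
Total = 0.00204. Share from m = 0.00197/0.00204 = 0.965.

96.5%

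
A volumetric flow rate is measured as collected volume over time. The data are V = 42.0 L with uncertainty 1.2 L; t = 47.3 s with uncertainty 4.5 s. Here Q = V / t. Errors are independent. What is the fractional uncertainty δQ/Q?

0.0993

Q is a product of powers, so relative uncertainties combine in quadrature:
  (1·δV/V)² = (1×0.0286)² = 0.000816;  (-1·δt/t)² = (-1×0.0951)² = 0.00905
δQ/Q = √(0.00987) = 0.0993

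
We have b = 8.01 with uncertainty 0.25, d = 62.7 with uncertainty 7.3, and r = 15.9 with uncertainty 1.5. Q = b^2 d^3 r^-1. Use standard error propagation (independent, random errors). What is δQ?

3.65e+05

Since Q is a product/quotient, work with relative uncertainties:
  (2·δb/b)² = (2×0.0312)² = 0.00390;  (3·δd/d)² = (3×0.116)² = 0.122;  (-1·δr/r)² = (-1×0.0943)² = 0.00890
δQ/Q = √(0.135) = 0.367
Q = 9.95e+05, so δQ = 0.367 × 9.95e+05 = 3.65e+05.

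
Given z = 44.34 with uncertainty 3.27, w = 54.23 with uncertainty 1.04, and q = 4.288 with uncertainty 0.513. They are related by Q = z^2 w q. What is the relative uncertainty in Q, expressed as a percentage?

Products/powers → add relative errors in quadrature, weighted by exponent:
  (2·δz/z)² = (2×0.0737)² = 0.0218;  (1·δw/w)² = (1×0.0192)² = 0.000368;  (1·δq/q)² = (1×0.120)² = 0.0143
δQ/Q = √(0.0364) = 0.191

19.1%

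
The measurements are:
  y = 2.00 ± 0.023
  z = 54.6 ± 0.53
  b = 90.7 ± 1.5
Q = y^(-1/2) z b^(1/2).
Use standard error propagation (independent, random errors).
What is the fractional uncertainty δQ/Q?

Relative error in a monomial: (δQ/Q)² = Σ (nᵢ · δxᵢ/xᵢ)².
  (−½·δy/y)² = (-0.5×0.0115)² = 3.31e-05;  (1·δz/z)² = (1×0.00971)² = 9.42e-05;  (½·δb/b)² = (0.5×0.0165)² = 6.84e-05
δQ/Q = √(0.000196) = 0.0140

0.0140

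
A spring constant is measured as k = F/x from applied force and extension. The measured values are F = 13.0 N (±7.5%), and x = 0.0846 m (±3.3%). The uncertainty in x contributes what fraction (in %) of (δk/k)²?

16.2%

(δk/k)² = (1·δF/F)² + (-1·δx/x)²
  F term: (1×0.0750)² = 0.00562
  x term: (-1×0.0330)² = 0.00109
Total = 0.00671. Share from x = 0.00109/0.00671 = 0.162.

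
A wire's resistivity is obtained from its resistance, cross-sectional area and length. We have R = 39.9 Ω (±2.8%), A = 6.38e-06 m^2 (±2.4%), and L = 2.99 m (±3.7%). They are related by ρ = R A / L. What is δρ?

4.45e-06 Ω·m

Products/powers → add relative errors in quadrature, weighted by exponent:
  (1·δR/R)² = (1×0.0280)² = 0.000784;  (1·δA/A)² = (1×0.0240)² = 0.000576;  (-1·δL/L)² = (-1×0.0370)² = 0.00137
δρ/ρ = √(0.00273) = 0.0522
ρ = 8.51e-05 Ω·m, so δρ = 0.0522 × 8.51e-05 = 4.45e-06 Ω·m.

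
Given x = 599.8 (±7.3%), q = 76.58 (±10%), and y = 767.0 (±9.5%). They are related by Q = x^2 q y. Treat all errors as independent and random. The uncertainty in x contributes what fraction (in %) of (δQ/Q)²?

(δQ/Q)² = (2·δx/x)² + (1·δq/q)² + (1·δy/y)²
  x term: (2×0.0730)² = 0.0213
  q term: (1×0.100)² = 0.0100
  y term: (1×0.0950)² = 0.00902
Total = 0.0403. Share from x = 0.0213/0.0403 = 0.528.

52.8%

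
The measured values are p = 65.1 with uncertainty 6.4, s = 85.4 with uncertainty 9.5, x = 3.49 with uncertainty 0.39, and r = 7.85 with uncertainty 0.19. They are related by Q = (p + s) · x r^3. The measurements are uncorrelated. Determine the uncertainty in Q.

39000

Let u = p + s = 150. δu = √(δp² + δs²) = √(41.0 + 90.2) = 11.5, so δu/u = 0.0761.
Q is then a monomial in u, x, r:
δQ/Q = √((δu/u)² + (1·δx/x)² + (3·δr/r)²) = √(0.00579 + 0.0125 + 0.00527) = 0.153
Q = 2.54e+05, so δQ = 0.153 × 2.54e+05 = 39000.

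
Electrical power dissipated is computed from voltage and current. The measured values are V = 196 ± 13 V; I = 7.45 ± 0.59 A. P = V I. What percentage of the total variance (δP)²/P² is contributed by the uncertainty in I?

(δP/P)² = (1·δV/V)² + (1·δI/I)²
  V term: (1×0.0663)² = 0.00440
  I term: (1×0.0792)² = 0.00627
Total = 0.0107. Share from I = 0.00627/0.0107 = 0.588.

58.8%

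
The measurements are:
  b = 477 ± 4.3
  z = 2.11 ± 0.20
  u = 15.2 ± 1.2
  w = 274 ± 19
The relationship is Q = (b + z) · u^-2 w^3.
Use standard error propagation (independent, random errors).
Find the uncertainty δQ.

Let h = b + z = 479. δh = √(δb² + δz²) = √(18.5 + 0.0400) = 4.30, so δh/h = 0.00898.
Q is then a monomial in h, u, w:
δQ/Q = √((δh/h)² + (-2·δu/u)² + (3·δw/w)²) = √(8.07e-05 + 0.0249 + 0.0433) = 0.261
Q = 4.27e+07, so δQ = 0.261 × 4.27e+07 = 1.11e+07.

1.11e+07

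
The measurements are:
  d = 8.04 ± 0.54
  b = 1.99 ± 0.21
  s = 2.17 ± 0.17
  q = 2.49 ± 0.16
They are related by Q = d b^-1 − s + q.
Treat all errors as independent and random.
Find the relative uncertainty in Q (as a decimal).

0.128

Let p = d·b^-1 = 4.04. δp/p = √((1·δd/d)² + (-1·δb/b)²) = √(0.00451 + 0.0111) = 0.125, so δp = 0.505.
Q = p − s + q: δQ = √(δp² + δs² + δq²) = √(0.255 + 0.0289 + 0.0256) = 0.557
Q = 4.36, so δQ/Q = 0.557/4.36 = 0.128.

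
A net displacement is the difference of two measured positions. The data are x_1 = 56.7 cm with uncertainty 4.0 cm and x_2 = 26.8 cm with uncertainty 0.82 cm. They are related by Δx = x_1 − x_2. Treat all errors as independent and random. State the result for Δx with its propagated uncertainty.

29.9 ± 4.08 cm

Sums and differences: (δΔx)² = Σ (cᵢ δxᵢ)².
  (δx_1)² = 16.0;  (δx_2)² = 0.672
δΔx = √(16.7) = 4.08 cm
Δx = 29.9 cm.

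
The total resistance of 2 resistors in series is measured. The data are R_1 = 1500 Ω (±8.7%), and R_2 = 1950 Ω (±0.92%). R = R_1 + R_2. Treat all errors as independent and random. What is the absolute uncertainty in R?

132 Ω

For a sum/difference, combine absolute errors in quadrature:
  (δR_1)² = 17000;  (δR_2)² = 322
δR = √(17400) = 132 Ω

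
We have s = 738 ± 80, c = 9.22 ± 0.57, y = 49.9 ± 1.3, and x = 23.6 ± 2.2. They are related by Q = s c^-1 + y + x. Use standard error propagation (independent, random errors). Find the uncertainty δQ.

10.3

Let p = s·c^-1 = 80.0. δp/p = √((1·δs/s)² + (-1·δc/c)²) = √(0.0118 + 0.00382) = 0.125, so δp = 9.99.
Q = p + y + x: δQ = √(δp² + δy² + δx²) = √(99.8 + 1.69 + 4.84) = 10.3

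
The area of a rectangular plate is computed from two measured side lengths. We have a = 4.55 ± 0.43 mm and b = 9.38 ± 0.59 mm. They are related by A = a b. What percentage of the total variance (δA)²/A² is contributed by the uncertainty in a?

(δA/A)² = (1·δa/a)² + (1·δb/b)²
  a term: (1×0.0945)² = 0.00893
  b term: (1×0.0629)² = 0.00396
Total = 0.0129. Share from a = 0.00893/0.0129 = 0.693.

69.3%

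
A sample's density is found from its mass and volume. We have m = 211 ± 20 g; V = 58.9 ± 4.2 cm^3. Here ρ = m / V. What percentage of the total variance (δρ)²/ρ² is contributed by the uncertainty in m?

63.9%

(δρ/ρ)² = (1·δm/m)² + (-1·δV/V)²
  m term: (1×0.0948)² = 0.00898
  V term: (-1×0.0713)² = 0.00508
Total = 0.0141. Share from m = 0.00898/0.0141 = 0.639.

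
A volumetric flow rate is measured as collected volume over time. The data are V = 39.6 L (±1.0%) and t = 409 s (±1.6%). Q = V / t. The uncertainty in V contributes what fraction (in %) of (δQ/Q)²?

(δQ/Q)² = (1·δV/V)² + (-1·δt/t)²
  V term: (1×0.0100)² = 0.000100
  t term: (-1×0.0160)² = 0.000256
Total = 0.000356. Share from V = 0.000100/0.000356 = 0.281.

28.1%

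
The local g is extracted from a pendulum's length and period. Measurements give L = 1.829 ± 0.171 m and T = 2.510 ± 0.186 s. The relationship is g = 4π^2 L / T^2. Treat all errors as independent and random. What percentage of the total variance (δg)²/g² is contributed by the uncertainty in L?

(δg/g)² = (1·δL/L)² + (-2·δT/T)²
  L term: (1×0.0935)² = 0.00874
  T term: (-2×0.0741)² = 0.0220
Total = 0.0307. Share from L = 0.00874/0.0307 = 0.285.

28.5%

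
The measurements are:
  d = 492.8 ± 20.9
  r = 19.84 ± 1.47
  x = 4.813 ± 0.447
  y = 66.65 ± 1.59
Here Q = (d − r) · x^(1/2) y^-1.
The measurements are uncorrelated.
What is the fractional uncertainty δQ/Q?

Let u = d − r = 473.0. δu = √(δd² + δr²) = √(437 + 2.16) = 21.0, so δu/u = 0.0443.
Q is then a monomial in u, x, y:
δQ/Q = √((δu/u)² + (½·δx/x)² + (-1·δy/y)²) = √(0.00196 + 0.00216 + 0.000569) = 0.0685

0.0685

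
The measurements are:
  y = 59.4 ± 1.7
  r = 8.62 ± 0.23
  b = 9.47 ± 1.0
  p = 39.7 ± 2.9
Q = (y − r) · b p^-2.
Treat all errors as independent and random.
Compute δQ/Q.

0.183

Let u = y − r = 50.8. δu = √(δy² + δr²) = √(2.89 + 0.0529) = 1.72, so δu/u = 0.0338.
Q is then a monomial in u, b, p:
δQ/Q = √((δu/u)² + (1·δb/b)² + (-2·δp/p)²) = √(0.00114 + 0.0112 + 0.0213) = 0.183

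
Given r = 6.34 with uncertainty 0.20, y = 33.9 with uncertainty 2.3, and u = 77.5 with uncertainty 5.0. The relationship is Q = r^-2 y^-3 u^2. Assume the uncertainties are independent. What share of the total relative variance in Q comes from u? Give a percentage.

(δQ/Q)² = (-2·δr/r)² + (-3·δy/y)² + (2·δu/u)²
  r term: (-2×0.0315)² = 0.00398
  y term: (-3×0.0678)² = 0.0414
  u term: (2×0.0645)² = 0.0166
Total = 0.0621. Share from u = 0.0166/0.0621 = 0.268.

26.8%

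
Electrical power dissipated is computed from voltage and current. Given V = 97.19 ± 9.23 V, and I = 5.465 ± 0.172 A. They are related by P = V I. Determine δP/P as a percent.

10.0%

For a monomial P ∝ V, I, fractional errors add in quadrature:
  (1·δV/V)² = (1×0.0950)² = 0.00902;  (1·δI/I)² = (1×0.0315)² = 0.000991
δP/P = √(0.0100) = 0.100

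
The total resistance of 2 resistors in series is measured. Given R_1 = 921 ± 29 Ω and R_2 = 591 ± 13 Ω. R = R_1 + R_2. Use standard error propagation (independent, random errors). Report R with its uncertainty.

1510 ± 31.8 Ω

Absolute uncertainties add in quadrature for a linear combination:
  (δR_1)² = 841;  (δR_2)² = 169
δR = √(1010) = 31.8 Ω
R = 1510 Ω.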